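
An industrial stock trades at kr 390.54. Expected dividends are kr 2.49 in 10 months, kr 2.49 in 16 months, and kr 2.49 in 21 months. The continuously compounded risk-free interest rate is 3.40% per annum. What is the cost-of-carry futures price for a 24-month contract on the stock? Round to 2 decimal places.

kr 410.37

PV(dividends) I = 2.49·e^(−0.0340·10/12) + 2.49·e^(−0.0340·16/12) + 2.49·e^(−0.0340·21/12)
I = 2.4204 + 2.3796 + 2.3462 = 7.1462
F = (S − I)·e^(rT) = (390.54 − 7.1462) · e^(0.0340·24/12)
= 383.3938 · e^0.068000 = 383.3938 × 1.070365 = kr 410.37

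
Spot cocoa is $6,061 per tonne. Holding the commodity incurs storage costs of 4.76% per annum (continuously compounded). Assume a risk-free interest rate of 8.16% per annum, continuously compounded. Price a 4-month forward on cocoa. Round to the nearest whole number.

$6,328 per tonne

Net carry = r + u − y = 0.0816 + 0.0476 − 0.0000 = 0.1292
F = S·e^((r+u−y)T) = 6061 · e^(0.1292 × 4/12) = 6061 · e^0.043067
= 6061 × 1.044008 = $6,328 per tonne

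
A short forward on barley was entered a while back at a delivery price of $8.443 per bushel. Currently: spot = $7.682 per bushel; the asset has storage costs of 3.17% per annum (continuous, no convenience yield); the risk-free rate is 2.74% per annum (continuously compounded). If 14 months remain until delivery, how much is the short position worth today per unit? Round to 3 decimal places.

$0.206 per bushel

Current fair forward for the remaining 14 months: F = S·e^((r + u)·T), (r + u) = 0.0274 + 0.0317 = 0.0591
F = 7.682 · e^(0.0591 × 14/12) = 7.682 × 1.071383 = 8.2304
Value of long forward = (F − K)·e^(−rT) = (8.2304 − 8.443) · e^(−0.0274·14/12)
= -0.2126 × 0.968539 = -0.206
Short position value = −(long value) = $0.206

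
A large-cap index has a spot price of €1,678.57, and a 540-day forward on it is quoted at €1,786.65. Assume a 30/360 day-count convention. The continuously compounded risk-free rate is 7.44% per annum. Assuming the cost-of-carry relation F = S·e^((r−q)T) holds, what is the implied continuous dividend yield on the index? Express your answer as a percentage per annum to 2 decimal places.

From F = S·e^((r−q)T): (r − q) = ln(F/S)/T
ln(1786.65/1678.57) = ln(1.064388) = 0.062400
(r − q) = 0.062400 / (540/360) = 0.041600
q = r − ln(F/S)/T = 0.0744 − 0.041600 = 0.032800
q = 3.28%

3.28%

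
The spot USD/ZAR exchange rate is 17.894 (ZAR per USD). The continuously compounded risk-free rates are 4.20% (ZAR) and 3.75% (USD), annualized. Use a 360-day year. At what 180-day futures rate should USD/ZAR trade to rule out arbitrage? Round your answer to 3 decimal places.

F = S·e^((r_ZAR − r_USD)T) = 17.894 · e^((0.0420 − 0.0375) × 180/360)
= 17.894 · e^0.002250 = 17.894 × 1.002253
F = 17.934 ZAR per USD

17.934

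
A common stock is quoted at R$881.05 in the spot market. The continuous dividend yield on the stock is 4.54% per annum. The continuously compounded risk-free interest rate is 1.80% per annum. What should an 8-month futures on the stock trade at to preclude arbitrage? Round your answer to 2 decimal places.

R$865.10

F = S·e^((r − q)T) = 881.05 · e^((0.0180 − 0.0454) × 8/12)
= 881.05 · e^-0.018267 = 881.05 × 0.981899
F = R$865.10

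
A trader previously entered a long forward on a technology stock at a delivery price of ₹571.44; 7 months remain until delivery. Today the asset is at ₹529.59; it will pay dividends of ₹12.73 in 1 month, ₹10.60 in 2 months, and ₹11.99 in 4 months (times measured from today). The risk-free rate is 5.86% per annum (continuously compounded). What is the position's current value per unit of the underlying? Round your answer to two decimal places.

PV(remaining dividends) I = 12.73·e^(−0.0586·1/12) + 10.60·e^(−0.0586·2/12) + 11.99·e^(−0.0586·4/12) = 34.9230
Current forward F = (S − I)·e^(rT) = (529.59 − 34.9230)·e^(0.0586·7/12) = 494.6670 × 1.034774 = 511.8686
Value (long) = (F − K)·e^(−rT) = (511.8686 − 571.44) × 0.966394 = -57.5694
Value = -₹57.57

-₹57.57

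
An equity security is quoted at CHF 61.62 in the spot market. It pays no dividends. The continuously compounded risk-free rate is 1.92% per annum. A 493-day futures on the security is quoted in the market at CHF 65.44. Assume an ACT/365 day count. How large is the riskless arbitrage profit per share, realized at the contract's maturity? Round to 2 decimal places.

CHF 2.20 per share

Fair futures: F* = S·e^(carry·T), with carry = r = 0.0192
F* = 61.62 · e^(0.0192 × 493/365) = 61.62 · e^0.025933 = 61.62 × 1.026272 = CHF 63.2389
Market CHF 65.44 > fair CHF 63.2389: forward overpriced → cash-and-carry (buy spot, short the forward).
At maturity, profit = |F_mkt − F*| = |65.44 − 63.2389| = CHF 2.20 per share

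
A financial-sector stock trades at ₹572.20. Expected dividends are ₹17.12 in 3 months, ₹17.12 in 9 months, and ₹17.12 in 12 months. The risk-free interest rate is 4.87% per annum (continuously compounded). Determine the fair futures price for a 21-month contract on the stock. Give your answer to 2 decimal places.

PV(dividends) I = 17.12·e^(−0.0487·3/12) + 17.12·e^(−0.0487·9/12) + 17.12·e^(−0.0487·12/12)
I = 16.9128 + 16.5060 + 16.3062 = 49.7250
F = (S − I)·e^(rT) = (572.20 − 49.7250) · e^(0.0487·21/12)
= 522.4750 · e^0.085225 = 522.4750 × 1.088962 = ₹568.96

₹568.96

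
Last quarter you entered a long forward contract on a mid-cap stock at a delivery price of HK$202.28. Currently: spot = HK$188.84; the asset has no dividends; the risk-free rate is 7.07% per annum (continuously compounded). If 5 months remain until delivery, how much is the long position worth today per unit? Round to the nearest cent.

-HK$7.57

Current fair forward for the remaining 5 months: F = S·e^(r·T), r = 0.0707
F = 188.84 · e^(0.0707 × 5/12) = 188.84 × 1.029897 = 194.4857
Value of long forward = (F − K)·e^(−rT) = (194.4857 − 202.28) · e^(−0.0707·5/12)
= -7.7943 × 0.970971 = -7.57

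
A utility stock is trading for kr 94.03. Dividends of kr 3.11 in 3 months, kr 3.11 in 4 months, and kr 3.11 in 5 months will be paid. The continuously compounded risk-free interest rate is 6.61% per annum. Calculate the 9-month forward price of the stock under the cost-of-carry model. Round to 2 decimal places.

kr 89.22

PV(dividends) I = 3.11·e^(−0.0661·3/12) + 3.11·e^(−0.0661·4/12) + 3.11·e^(−0.0661·5/12)
I = 3.0590 + 3.0422 + 3.0255 = 9.1267
F = (S − I)·e^(rT) = (94.03 − 9.1267) · e^(0.0661·9/12)
= 84.9033 · e^0.049575 = 84.9033 × 1.050824 = kr 89.22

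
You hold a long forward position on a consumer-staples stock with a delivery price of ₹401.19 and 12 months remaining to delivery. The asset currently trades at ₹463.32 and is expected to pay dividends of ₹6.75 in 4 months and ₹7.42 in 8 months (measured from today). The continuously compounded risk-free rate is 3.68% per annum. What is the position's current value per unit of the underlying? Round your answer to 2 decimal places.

PV(remaining dividends) I = 6.75·e^(−0.0368·4/12) + 7.42·e^(−0.0368·8/12) = 13.9079
Current forward F = (S − I)·e^(rT) = (463.32 − 13.9079)·e^(0.0368·12/12) = 449.4121 × 1.037486 = 466.2588
Value (long) = (F − K)·e^(−rT) = (466.2588 − 401.19) × 0.963869 = 62.7178
Value = ₹62.72

₹62.72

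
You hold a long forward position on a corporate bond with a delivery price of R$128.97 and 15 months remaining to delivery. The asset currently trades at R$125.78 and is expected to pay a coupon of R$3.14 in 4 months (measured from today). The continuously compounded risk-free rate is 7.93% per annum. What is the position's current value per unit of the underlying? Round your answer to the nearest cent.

R$5.92

PV(remaining coupons) I = 3.14·e^(−0.0793·4/12) = 3.0581
Current forward F = (S − I)·e^(rT) = (125.78 − 3.0581)·e^(0.0793·15/12) = 122.7219 × 1.104204 = 135.5100
Value (long) = (F − K)·e^(−rT) = (135.5100 − 128.97) × 0.905629 = 5.9228
Value = R$5.92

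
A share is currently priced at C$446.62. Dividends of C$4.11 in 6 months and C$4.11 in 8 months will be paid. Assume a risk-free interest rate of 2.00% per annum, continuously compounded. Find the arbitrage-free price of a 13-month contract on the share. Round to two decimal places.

C$448.10

PV(dividends) I = 4.11·e^(−0.0200·6/12) + 4.11·e^(−0.0200·8/12)
I = 4.0691 + 4.0556 = 8.1247
F = (S − I)·e^(rT) = (446.62 − 8.1247) · e^(0.0200·13/12)
= 438.4953 · e^0.021667 = 438.4953 × 1.021903 = C$448.10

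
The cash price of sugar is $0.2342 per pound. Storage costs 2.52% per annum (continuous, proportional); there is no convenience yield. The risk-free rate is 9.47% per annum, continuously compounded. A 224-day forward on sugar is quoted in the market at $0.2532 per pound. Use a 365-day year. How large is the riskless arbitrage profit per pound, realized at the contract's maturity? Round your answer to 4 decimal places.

Fair forward: F* = S·e^(carry·T), with carry = (r + u) = 0.0947 + 0.0252 = 0.1199
F* = 0.2342 · e^(0.1199 × 224/365) = 0.2342 · e^0.073582 = 0.2342 × 1.076357 = $0.2521
Market $0.2532 > fair $0.2521: forward overpriced → cash-and-carry (buy spot, short the forward).
At maturity, profit = |F_mkt − F*| = |0.2532 − 0.2521| = $0.0011 per pound

$0.0011 per pound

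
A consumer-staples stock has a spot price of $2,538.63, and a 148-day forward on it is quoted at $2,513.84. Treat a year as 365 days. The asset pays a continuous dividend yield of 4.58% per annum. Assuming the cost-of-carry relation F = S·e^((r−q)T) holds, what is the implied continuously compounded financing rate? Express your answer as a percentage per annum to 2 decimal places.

2.16%

From F = S·e^((r−q)T): (r − q) = ln(F/S)/T
ln(2513.84/2538.63) = ln(0.990235) = -0.009813
(r − q) = -0.009813 / (148/365) = -0.024201
r = ln(F/S)/T + q = -0.024201 + 0.0458 = 0.021599
r = 2.16%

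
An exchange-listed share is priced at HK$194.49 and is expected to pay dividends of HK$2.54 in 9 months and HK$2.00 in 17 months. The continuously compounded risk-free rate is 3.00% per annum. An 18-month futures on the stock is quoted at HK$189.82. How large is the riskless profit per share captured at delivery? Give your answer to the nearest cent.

PV(dividends) I = 2.54·e^(−0.0300·9/12) + 2.00·e^(−0.0300·17/12) = 4.4003
Fair futures F* = (S − I)·e^(rT) = (194.49 − 4.4003)·e^0.045000 = 190.0897 × 1.046028 = 198.8391
Market HK$189.82 < fair 198.8391: forward underpriced → reverse cash-and-carry (short the stock, invest proceeds at r, pay the dividends, go long the forward).
Profit at T = |F_mkt − F*| = |189.82 − 198.8391| = HK$9.02 per share

HK$9.02 per share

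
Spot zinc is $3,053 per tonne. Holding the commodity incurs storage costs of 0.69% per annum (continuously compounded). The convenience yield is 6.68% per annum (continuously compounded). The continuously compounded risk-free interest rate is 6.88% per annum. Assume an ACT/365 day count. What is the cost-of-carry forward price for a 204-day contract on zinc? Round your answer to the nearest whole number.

$3,068 per tonne

Net carry = r + u − y = 0.0688 + 0.0069 − 0.0668 = 0.0089
F = S·e^((r+u−y)T) = 3053 · e^(0.0089 × 204/365) = 3053 · e^0.004974
= 3053 × 1.004986 = $3,068 per tonne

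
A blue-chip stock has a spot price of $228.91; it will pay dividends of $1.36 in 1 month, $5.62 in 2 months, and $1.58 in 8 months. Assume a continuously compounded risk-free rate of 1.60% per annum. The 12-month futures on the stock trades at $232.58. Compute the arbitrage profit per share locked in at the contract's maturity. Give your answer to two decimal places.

PV(dividends) I = 1.36·e^(−0.0160·1/12) + 5.62·e^(−0.0160·2/12) + 1.58·e^(−0.0160·8/12) = 8.5265
Fair futures F* = (S − I)·e^(rT) = (228.91 − 8.5265)·e^0.016000 = 220.3835 × 1.016129 = 223.9381
Market $232.58 > fair 223.9381: forward overpriced → cash-and-carry (borrow at r, buy the stock and collect the dividends, short the forward).
Profit at T = |F_mkt − F*| = |232.58 − 223.9381| = $8.64 per share

$8.64 per share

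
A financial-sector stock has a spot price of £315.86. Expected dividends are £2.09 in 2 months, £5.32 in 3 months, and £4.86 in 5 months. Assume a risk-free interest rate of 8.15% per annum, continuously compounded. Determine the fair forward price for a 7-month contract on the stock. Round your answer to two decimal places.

PV(dividends) I = 2.09·e^(−0.0815·2/12) + 5.32·e^(−0.0815·3/12) + 4.86·e^(−0.0815·5/12)
I = 2.0618 + 5.2127 + 4.6977 = 11.9722
F = (S − I)·e^(rT) = (315.86 − 11.9722) · e^(0.0815·7/12)
= 303.8878 · e^0.047542 = 303.8878 × 1.048690 = £318.68

£318.68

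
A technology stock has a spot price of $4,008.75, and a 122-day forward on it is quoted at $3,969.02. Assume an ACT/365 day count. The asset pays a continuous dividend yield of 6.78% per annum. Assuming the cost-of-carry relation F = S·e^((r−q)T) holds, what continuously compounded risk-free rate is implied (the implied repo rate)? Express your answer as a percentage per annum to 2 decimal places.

3.80%

From F = S·e^((r−q)T): (r − q) = ln(F/S)/T
ln(3969.02/4008.75) = ln(0.990089) = -0.009960
(r − q) = -0.009960 / (122/365) = -0.029798
r = ln(F/S)/T + q = -0.029798 + 0.0678 = 0.038002
r = 3.80%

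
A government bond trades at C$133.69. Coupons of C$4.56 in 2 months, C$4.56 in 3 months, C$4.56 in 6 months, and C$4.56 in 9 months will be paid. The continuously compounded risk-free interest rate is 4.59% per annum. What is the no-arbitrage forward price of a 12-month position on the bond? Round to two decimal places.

C$121.23

PV(coupons) I = 4.56·e^(−0.0459·2/12) + 4.56·e^(−0.0459·3/12) + 4.56·e^(−0.0459·6/12) + 4.56·e^(−0.0459·9/12)
I = 4.5252 + 4.5080 + 4.4565 + 4.4057 = 17.8954
F = (S − I)·e^(rT) = (133.69 − 17.8954) · e^(0.0459·12/12)
= 115.7946 · e^0.045900 = 115.7946 × 1.046970 = C$121.23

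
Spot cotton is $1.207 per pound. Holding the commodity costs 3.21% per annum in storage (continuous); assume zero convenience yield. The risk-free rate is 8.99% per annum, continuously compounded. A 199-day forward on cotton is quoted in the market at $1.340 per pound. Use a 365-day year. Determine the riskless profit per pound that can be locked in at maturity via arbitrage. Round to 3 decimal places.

Fair forward: F* = S·e^(carry·T), with carry = (r + u) = 0.0899 + 0.0321 = 0.1220
F* = 1.207 · e^(0.1220 × 199/365) = 1.207 · e^0.066515 = 1.207 × 1.068777 = $1.2900
Market $1.340 > fair $1.2900: forward overpriced → cash-and-carry (buy spot, short the forward).
At maturity, profit = |F_mkt − F*| = |1.340 − 1.2900| = $0.050 per pound

$0.050 per pound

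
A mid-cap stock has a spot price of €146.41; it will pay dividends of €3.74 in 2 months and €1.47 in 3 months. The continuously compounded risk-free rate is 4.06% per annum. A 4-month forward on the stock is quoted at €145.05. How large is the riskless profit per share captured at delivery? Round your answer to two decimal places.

€1.89 per share

PV(dividends) I = 3.74·e^(−0.0406·2/12) + 1.47·e^(−0.0406·3/12) = 5.1699
Fair forward F* = (S − I)·e^(rT) = (146.41 − 5.1699)·e^0.013533 = 141.2401 × 1.013625 = 143.1645
Market €145.05 > fair 143.1645: forward overpriced → cash-and-carry (borrow at r, buy the stock and collect the dividends, short the forward).
Profit at T = |F_mkt − F*| = |145.05 − 143.1645| = €1.89 per share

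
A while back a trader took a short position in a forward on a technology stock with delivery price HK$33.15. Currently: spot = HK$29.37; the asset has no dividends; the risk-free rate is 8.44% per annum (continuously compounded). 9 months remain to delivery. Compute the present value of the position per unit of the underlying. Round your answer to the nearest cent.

HK$1.75

Current fair forward for the remaining 9 months: F = S·e^(r·T), r = 0.0844
F = 29.37 · e^(0.0844 × 9/12) = 29.37 × 1.065346 = 31.2892
Value of long forward = (F − K)·e^(−rT) = (31.2892 − 33.15) · e^(−0.0844·9/12)
= -1.8608 × 0.938662 = -1.75
Short position value = −(long value) = HK$1.75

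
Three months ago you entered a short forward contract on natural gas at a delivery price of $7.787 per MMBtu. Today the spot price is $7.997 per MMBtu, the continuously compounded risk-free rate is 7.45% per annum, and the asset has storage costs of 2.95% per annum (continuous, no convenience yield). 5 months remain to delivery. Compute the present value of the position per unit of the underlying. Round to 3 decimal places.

Current fair forward for the remaining 5 months: F = S·e^((r + u)·T), (r + u) = 0.0745 + 0.0295 = 0.1040
F = 7.997 · e^(0.1040 × 5/12) = 7.997 × 1.044286 = 8.3512
Value of long forward = (F − K)·e^(−rT) = (8.3512 − 7.787) · e^(−0.0745·5/12)
= 0.5642 × 0.969435 = 0.547
Short position value = −(long value) = -$0.547

-$0.547 per MMBtu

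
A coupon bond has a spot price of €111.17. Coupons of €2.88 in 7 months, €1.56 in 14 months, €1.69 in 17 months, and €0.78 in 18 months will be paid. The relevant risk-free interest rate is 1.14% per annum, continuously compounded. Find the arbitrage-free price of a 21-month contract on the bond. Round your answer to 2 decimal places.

PV(coupons) I = 2.88·e^(−0.0114·7/12) + 1.56·e^(−0.0114·14/12) + 1.69·e^(−0.0114·17/12) + 0.78·e^(−0.0114·18/12)
I = 2.8609 + 1.5394 + 1.6629 + 0.7668 = 6.8300
F = (S − I)·e^(rT) = (111.17 − 6.8300) · e^(0.0114·21/12)
= 104.3400 · e^0.019950 = 104.3400 × 1.020150 = €106.44

€106.44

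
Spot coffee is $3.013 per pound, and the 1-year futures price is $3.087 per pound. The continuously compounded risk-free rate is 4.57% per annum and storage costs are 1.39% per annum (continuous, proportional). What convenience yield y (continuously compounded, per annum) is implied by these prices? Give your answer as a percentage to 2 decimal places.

3.53%

F = S·e^((r+u−y)T) ⇒ (r+u−y) = ln(F/S)/T
ln(3.087/3.013) = 0.024263; /T ⇒ 0.024263
y = r + u − ln(F/S)/T = 0.0457 + 0.0139 − 0.024263 = 0.035337
y = 3.53%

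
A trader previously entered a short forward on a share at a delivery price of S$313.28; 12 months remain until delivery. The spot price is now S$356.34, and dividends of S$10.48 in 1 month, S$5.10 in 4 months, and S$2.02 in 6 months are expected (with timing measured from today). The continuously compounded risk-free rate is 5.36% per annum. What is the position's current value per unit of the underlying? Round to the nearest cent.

-S$42.00

PV(remaining dividends) I = 10.48·e^(−0.0536·1/12) + 5.10·e^(−0.0536·4/12) + 2.02·e^(−0.0536·6/12) = 17.4096
Current forward F = (S − I)·e^(rT) = (356.34 − 17.4096)·e^(0.0536·12/12) = 338.9304 × 1.055062 = 357.5926
Value (long) = (F − K)·e^(−rT) = (357.5926 − 313.28) × 0.947811 = 42.0000
Short position value = −(long value) = -S$42.00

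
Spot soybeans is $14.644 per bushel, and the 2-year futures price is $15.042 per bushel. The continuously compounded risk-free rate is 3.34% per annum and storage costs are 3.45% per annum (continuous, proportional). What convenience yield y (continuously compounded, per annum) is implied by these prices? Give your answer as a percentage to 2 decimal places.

F = S·e^((r+u−y)T) ⇒ (r+u−y) = ln(F/S)/T
ln(15.042/14.644) = 0.026816; /T ⇒ 0.013408
y = r + u − ln(F/S)/T = 0.0334 + 0.0345 − 0.013408 = 0.054492
y = 5.45%

5.45%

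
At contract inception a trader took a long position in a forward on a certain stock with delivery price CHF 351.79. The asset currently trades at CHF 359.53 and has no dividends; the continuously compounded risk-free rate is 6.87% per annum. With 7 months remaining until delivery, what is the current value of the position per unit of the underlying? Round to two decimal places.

Current fair forward for the remaining 7 months: F = S·e^(r·T), r = 0.0687
F = 359.53 · e^(0.0687 × 7/12) = 359.53 × 1.040889 = 374.2308
Value of long forward = (F − K)·e^(−rT) = (374.2308 − 351.79) · e^(−0.0687·7/12)
= 22.4408 × 0.960717 = 21.56

CHF 21.56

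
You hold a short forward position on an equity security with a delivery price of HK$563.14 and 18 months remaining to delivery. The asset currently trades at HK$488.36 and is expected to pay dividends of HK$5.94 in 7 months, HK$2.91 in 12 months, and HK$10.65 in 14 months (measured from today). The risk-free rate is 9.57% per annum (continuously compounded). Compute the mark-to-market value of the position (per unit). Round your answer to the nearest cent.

PV(remaining dividends) I = 5.94·e^(−0.0957·7/12) + 2.91·e^(−0.0957·12/12) + 10.65·e^(−0.0957·14/12) = 17.7868
Current forward F = (S − I)·e^(rT) = (488.36 − 17.7868)·e^(0.0957·18/12) = 470.5732 × 1.154365 = 543.2132
Value (long) = (F − K)·e^(−rT) = (543.2132 − 563.14) × 0.866277 = -17.2621
Short position value = −(long value) = HK$17.26

HK$17.26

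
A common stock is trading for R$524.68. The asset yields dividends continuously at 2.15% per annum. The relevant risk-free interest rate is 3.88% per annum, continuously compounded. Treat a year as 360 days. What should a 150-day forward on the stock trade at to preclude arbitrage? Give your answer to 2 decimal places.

F = S·e^((r − q)T) = 524.68 · e^((0.0388 − 0.0215) × 150/360)
= 524.68 · e^0.007208 = 524.68 × 1.007234
F = R$528.48

R$528.48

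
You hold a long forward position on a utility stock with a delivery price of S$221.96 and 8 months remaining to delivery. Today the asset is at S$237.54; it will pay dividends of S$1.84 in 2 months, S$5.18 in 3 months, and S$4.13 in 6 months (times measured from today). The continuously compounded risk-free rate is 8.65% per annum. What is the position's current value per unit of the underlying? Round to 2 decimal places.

S$17.18

PV(remaining dividends) I = 1.84·e^(−0.0865·2/12) + 5.18·e^(−0.0865·3/12) + 4.13·e^(−0.0865·6/12) = 10.8380
Current forward F = (S − I)·e^(rT) = (237.54 − 10.8380)·e^(0.0865·8/12) = 226.7020 × 1.059362 = 240.1595
Value (long) = (F − K)·e^(−rT) = (240.1595 − 221.96) × 0.943965 = 17.1797
Value = S$17.18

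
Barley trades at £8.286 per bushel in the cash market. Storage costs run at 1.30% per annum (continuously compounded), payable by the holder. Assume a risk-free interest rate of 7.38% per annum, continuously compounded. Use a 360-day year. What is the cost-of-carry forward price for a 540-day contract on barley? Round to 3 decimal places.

Net carry = r + u − y = 0.0738 + 0.0130 − 0.0000 = 0.0868
F = S·e^((r+u−y)T) = 8.286 · e^(0.0868 × 540/360) = 8.286 · e^0.130200
= 8.286 × 1.139056 = £9.438 per bushel

£9.438 per bushel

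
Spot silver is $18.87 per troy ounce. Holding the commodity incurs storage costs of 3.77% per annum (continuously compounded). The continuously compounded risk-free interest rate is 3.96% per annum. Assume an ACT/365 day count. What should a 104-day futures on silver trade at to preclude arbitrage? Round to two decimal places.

$19.29 per troy ounce

Net carry = r + u − y = 0.0396 + 0.0377 − 0.0000 = 0.0773
F = S·e^((r+u−y)T) = 18.87 · e^(0.0773 × 104/365) = 18.87 · e^0.022025
= 18.87 × 1.022269 = $19.29 per troy ounce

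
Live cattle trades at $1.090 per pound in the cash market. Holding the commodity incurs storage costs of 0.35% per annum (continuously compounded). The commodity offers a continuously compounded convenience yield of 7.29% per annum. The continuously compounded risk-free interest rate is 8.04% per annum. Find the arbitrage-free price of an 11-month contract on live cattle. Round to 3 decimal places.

Net carry = r + u − y = 0.0804 + 0.0035 − 0.0729 = 0.0110
F = S·e^((r+u−y)T) = 1.090 · e^(0.0110 × 11/12) = 1.090 · e^0.010083
= 1.090 × 1.010134 = $1.101 per pound

$1.101 per pound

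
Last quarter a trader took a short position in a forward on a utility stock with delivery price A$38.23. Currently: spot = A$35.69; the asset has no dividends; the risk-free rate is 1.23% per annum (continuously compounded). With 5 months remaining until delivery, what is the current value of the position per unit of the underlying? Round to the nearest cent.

A$2.34

Current fair forward for the remaining 5 months: F = S·e^(r·T), r = 0.0123
F = 35.69 · e^(0.0123 × 5/12) = 35.69 × 1.005138 = 35.8734
Value of long forward = (F − K)·e^(−rT) = (35.8734 − 38.23) · e^(−0.0123·5/12)
= -2.3566 × 0.994888 = -2.34
Short position value = −(long value) = A$2.34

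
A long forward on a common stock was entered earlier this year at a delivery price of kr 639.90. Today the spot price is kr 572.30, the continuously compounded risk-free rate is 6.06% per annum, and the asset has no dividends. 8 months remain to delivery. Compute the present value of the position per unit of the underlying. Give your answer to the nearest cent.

Current fair forward for the remaining 8 months: F = S·e^(r·T), r = 0.0606
F = 572.30 · e^(0.0606 × 8/12) = 572.30 × 1.041227 = 595.8942
Value of long forward = (F − K)·e^(−rT) = (595.8942 − 639.90) · e^(−0.0606·8/12)
= -44.0058 × 0.960405 = -42.26

-kr 42.26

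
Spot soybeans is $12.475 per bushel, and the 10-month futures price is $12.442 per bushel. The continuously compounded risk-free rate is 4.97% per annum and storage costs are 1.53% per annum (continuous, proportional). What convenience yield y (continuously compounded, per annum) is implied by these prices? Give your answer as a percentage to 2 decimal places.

6.82%

F = S·e^((r+u−y)T) ⇒ (r+u−y) = ln(F/S)/T
ln(12.442/12.475) = -0.002649; /T ⇒ -0.003179
y = r + u − ln(F/S)/T = 0.0497 + 0.0153 + 0.003179 = 0.068179
y = 6.82%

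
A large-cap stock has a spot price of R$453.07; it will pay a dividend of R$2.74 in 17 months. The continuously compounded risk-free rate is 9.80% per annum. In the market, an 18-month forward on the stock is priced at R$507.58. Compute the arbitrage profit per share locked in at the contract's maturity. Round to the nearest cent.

PV(dividends) I = 2.74·e^(−0.0980·17/12) = 2.3848
Fair forward F* = (S − I)·e^(rT) = (453.07 − 2.3848)·e^0.147000 = 450.6852 × 1.158354 = 522.0530
Market R$507.58 < fair 522.0530: forward underpriced → reverse cash-and-carry (short the stock, invest proceeds at r, pay the dividends, go long the forward).
Profit at T = |F_mkt − F*| = |507.58 − 522.0530| = R$14.47 per share

R$14.47 per share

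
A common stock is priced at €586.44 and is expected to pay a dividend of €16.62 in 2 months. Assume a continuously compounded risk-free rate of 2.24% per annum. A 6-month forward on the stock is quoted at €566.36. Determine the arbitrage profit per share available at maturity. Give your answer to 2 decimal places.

PV(dividends) I = 16.62·e^(−0.0224·2/12) = 16.5581
Fair forward F* = (S − I)·e^(rT) = (586.44 − 16.5581)·e^0.011200 = 569.8819 × 1.011263 = 576.3005
Market €566.36 < fair 576.3005: forward underpriced → reverse cash-and-carry (short the stock, invest proceeds at r, pay the dividends, go long the forward).
Profit at T = |F_mkt − F*| = |566.36 − 576.3005| = €9.94 per share

€9.94 per share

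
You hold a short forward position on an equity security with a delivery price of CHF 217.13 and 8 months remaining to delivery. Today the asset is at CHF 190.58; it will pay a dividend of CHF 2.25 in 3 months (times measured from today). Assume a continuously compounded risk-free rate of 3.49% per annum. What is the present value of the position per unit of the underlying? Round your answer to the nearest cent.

CHF 23.79

PV(remaining dividends) I = 2.25·e^(−0.0349·3/12) = 2.2305
Current forward F = (S − I)·e^(rT) = (190.58 − 2.2305)·e^(0.0349·8/12) = 188.3495 × 1.023539 = 192.7831
Value (long) = (F − K)·e^(−rT) = (192.7831 − 217.13) × 0.977002 = -23.7870
Short position value = −(long value) = CHF 23.79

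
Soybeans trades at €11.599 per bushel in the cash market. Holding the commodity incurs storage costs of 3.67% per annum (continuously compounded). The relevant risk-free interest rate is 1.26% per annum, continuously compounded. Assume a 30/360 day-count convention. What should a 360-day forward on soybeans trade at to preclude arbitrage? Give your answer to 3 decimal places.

Net carry = r + u − y = 0.0126 + 0.0367 − 0.0000 = 0.0493
F = S·e^((r+u−y)T) = 11.599 · e^(0.0493 × 360/360) = 11.599 · e^0.049300
= 11.599 × 1.050535 = €12.185 per bushel

€12.185 per bushel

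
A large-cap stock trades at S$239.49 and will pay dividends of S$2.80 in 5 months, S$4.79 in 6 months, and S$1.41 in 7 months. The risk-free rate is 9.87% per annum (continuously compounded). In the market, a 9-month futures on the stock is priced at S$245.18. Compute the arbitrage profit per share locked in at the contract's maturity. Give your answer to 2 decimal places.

S$3.47 per share

PV(dividends) I = 2.80·e^(−0.0987·5/12) + 4.79·e^(−0.0987·6/12) + 1.41·e^(−0.0987·7/12) = 8.5776
Fair futures F* = (S − I)·e^(rT) = (239.49 − 8.5776)·e^0.074025 = 230.9124 × 1.076834 = 248.6543
Market S$245.18 < fair 248.6543: forward underpriced → reverse cash-and-carry (short the stock, invest proceeds at r, pay the dividends, go long the forward).
Profit at T = |F_mkt − F*| = |245.18 − 248.6543| = S$3.47 per share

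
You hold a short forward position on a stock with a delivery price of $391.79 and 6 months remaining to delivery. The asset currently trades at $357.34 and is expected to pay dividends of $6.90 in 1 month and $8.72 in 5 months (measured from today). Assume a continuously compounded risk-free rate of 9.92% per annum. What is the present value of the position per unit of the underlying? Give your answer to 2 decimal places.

$30.70

PV(remaining dividends) I = 6.90·e^(−0.0992·1/12) + 8.72·e^(−0.0992·5/12) = 15.2101
Current forward F = (S − I)·e^(rT) = (357.34 − 15.2101)·e^(0.0992·6/12) = 342.1299 × 1.050851 = 359.5275
Value (long) = (F − K)·e^(−rT) = (359.5275 − 391.79) × 0.951610 = -30.7013
Short position value = −(long value) = $30.70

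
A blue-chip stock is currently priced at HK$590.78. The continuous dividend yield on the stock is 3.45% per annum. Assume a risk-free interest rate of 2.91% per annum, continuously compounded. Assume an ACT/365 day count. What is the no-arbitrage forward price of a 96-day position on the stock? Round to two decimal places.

HK$589.94

F = S·e^((r − q)T) = 590.78 · e^((0.0291 − 0.0345) × 96/365)
= 590.78 · e^-0.001420 = 590.78 × 0.998581
F = HK$589.94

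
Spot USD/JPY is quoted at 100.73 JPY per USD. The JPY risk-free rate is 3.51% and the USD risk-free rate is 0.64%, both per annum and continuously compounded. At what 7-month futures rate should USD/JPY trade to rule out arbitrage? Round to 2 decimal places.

102.43

F = S·e^((r_JPY − r_USD)T) = 100.73 · e^((0.0351 − 0.0064) × 7/12)
= 100.73 · e^0.016742 = 100.73 × 1.016883
F = 102.43 JPY per USD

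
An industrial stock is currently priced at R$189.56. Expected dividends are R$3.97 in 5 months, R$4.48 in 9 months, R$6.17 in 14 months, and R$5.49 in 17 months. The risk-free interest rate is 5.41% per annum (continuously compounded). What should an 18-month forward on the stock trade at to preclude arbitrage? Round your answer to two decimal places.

PV(dividends) I = 3.97·e^(−0.0541·5/12) + 4.48·e^(−0.0541·9/12) + 6.17·e^(−0.0541·14/12) + 5.49·e^(−0.0541·17/12)
I = 3.8815 + 4.3019 + 5.7926 + 5.0850 = 19.0610
F = (S − I)·e^(rT) = (189.56 − 19.0610) · e^(0.0541·18/12)
= 170.4990 · e^0.081150 = 170.4990 × 1.084534 = R$184.91

R$184.91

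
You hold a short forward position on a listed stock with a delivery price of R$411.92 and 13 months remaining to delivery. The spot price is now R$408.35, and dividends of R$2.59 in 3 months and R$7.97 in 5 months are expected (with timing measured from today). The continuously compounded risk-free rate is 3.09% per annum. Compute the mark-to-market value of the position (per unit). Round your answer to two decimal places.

R$0.45

PV(remaining dividends) I = 2.59·e^(−0.0309·3/12) + 7.97·e^(−0.0309·5/12) = 10.4381
Current forward F = (S − I)·e^(rT) = (408.35 − 10.4381)·e^(0.0309·13/12) = 397.9119 × 1.034042 = 411.4576
Value (long) = (F − K)·e^(−rT) = (411.4576 − 411.92) × 0.967079 = -0.4472
Short position value = −(long value) = R$0.45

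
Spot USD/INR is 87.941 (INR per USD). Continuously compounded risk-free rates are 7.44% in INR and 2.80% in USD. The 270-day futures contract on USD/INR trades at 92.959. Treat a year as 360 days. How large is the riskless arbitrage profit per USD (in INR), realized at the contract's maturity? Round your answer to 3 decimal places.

1.904 per USD (in INR)

Fair futures: F* = S·e^(carry·T), with carry = (r_INR − r_USD) = 0.0744 − 0.0280 = 0.0464
F* = 87.941 · e^(0.0464 × 270/360) = 87.941 · e^0.034800 = 87.941 × 1.035413 = 91.0553
Market 92.959 > fair 91.0553: forward overpriced → cash-and-carry (buy spot, short the forward).
At maturity, profit = |F_mkt − F*| = |92.959 − 91.0553| = 1.904 per USD (in INR)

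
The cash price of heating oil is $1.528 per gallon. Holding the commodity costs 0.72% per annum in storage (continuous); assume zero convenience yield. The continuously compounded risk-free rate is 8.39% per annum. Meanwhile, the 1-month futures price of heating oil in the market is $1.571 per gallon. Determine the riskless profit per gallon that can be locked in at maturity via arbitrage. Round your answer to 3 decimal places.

Fair futures: F* = S·e^(carry·T), with carry = (r + u) = 0.0839 + 0.0072 = 0.0911
F* = 1.528 · e^(0.0911 × 1/12) = 1.528 · e^0.007592 = 1.528 × 1.007621 = $1.5396
Market $1.571 > fair $1.5396: forward overpriced → cash-and-carry (buy spot, short the forward).
At maturity, profit = |F_mkt − F*| = |1.571 − 1.5396| = $0.031 per gallon

$0.031 per gallon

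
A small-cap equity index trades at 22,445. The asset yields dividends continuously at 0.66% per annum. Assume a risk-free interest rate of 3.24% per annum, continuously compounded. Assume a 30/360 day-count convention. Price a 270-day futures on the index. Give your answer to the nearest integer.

F = S·e^((r − q)T) = 22445 · e^((0.0324 − 0.0066) × 270/360)
= 22445 · e^0.019350 = 22445 × 1.019538
F = 22,884

22,884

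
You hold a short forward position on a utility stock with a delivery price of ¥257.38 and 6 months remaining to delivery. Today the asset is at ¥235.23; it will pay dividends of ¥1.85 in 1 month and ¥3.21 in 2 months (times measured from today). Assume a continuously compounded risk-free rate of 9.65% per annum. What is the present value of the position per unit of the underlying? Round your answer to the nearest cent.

¥15.02

PV(remaining dividends) I = 1.85·e^(−0.0965·1/12) + 3.21·e^(−0.0965·2/12) = 4.9940
Current forward F = (S − I)·e^(rT) = (235.23 − 4.9940)·e^(0.0965·6/12) = 230.2360 × 1.049433 = 241.6173
Value (long) = (F − K)·e^(−rT) = (241.6173 − 257.38) × 0.952896 = -15.0202
Short position value = −(long value) = ¥15.02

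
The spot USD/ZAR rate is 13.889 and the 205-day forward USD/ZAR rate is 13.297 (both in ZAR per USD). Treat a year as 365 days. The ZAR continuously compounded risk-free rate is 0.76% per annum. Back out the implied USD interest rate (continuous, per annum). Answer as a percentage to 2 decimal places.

8.52%

F = S·e^((r_ZAR − r_USD)T) ⇒ r_USD = r_ZAR − ln(F/S)/T
ln(13.297/13.889) = -0.043559; /(205/365) = -0.077556
r_USD = 0.0076 + 0.077556 = 0.085156
r_USD = 8.52%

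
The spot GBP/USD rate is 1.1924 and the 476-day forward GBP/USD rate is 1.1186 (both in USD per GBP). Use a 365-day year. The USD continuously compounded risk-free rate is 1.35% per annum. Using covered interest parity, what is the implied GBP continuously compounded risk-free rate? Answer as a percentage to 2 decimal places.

6.25%

F = S·e^((r_USD − r_GBP)T) ⇒ r_GBP = r_USD − ln(F/S)/T
ln(1.1186/1.1924) = -0.063890; /(476/365) = -0.048991
r_GBP = 0.0135 + 0.048991 = 0.062491
r_GBP = 6.25%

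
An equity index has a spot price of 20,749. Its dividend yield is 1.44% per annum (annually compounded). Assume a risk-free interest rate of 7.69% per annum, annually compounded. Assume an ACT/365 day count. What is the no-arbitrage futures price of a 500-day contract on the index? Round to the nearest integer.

F = S · (1+r)^T / (1+q)^T
= 20749 × 1.106817 / 1.019778 = 20749 × 1.085351
F = 22,520

22,520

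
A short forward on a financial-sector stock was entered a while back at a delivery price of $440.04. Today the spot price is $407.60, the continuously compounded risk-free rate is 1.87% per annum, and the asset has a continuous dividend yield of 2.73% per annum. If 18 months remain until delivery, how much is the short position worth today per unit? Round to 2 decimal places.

$36.62

Current fair forward for the remaining 18 months: F = S·e^((r − q)·T), (r − q) = 0.0187 − 0.0273 = -0.0086
F = 407.60 · e^(-0.0086 × 18/12) = 407.60 × 0.987183 = 402.3758
Value of long forward = (F − K)·e^(−rT) = (402.3758 − 440.04) · e^(−0.0187·18/12)
= -37.6642 × 0.972340 = -36.62
Short position value = −(long value) = $36.62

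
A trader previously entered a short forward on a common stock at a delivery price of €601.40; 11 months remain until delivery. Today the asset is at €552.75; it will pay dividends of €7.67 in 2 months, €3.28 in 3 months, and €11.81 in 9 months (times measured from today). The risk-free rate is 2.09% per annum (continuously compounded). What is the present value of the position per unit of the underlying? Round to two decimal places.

PV(remaining dividends) I = 7.67·e^(−0.0209·2/12) + 3.28·e^(−0.0209·3/12) + 11.81·e^(−0.0209·9/12) = 22.5326
Current forward F = (S − I)·e^(rT) = (552.75 − 22.5326)·e^(0.0209·11/12) = 530.2174 × 1.019343 = 540.4734
Value (long) = (F − K)·e^(−rT) = (540.4734 − 601.40) × 0.981024 = -59.7705
Short position value = −(long value) = €59.77

€59.77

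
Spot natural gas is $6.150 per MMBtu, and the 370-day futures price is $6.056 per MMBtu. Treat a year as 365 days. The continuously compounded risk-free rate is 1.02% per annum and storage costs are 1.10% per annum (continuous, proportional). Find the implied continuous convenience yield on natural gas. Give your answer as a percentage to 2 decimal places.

3.64%

F = S·e^((r+u−y)T) ⇒ (r+u−y) = ln(F/S)/T
ln(6.056/6.150) = -0.015403; /T ⇒ -0.015195
y = r + u − ln(F/S)/T = 0.0102 + 0.0110 + 0.015195 = 0.036395
y = 3.64%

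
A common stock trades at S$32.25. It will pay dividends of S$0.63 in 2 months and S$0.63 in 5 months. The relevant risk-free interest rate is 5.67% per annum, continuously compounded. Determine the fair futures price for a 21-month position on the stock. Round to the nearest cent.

S$34.25

PV(dividends) I = 0.63·e^(−0.0567·2/12) + 0.63·e^(−0.0567·5/12)
I = 0.6241 + 0.6153 = 1.2394
F = (S − I)·e^(rT) = (32.25 − 1.2394) · e^(0.0567·21/12)
= 31.0106 · e^0.099225 = 31.0106 × 1.104315 = S$34.25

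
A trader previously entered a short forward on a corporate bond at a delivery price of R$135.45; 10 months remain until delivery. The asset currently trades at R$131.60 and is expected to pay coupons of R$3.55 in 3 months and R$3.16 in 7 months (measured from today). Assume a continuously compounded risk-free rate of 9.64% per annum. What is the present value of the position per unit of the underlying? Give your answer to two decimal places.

-R$0.15

PV(remaining coupons) I = 3.55·e^(−0.0964·3/12) + 3.16·e^(−0.0964·7/12) = 6.4527
Current forward F = (S − I)·e^(rT) = (131.60 − 6.4527)·e^(0.0964·10/12) = 125.1473 × 1.083648 = 135.6156
Value (long) = (F − K)·e^(−rT) = (135.6156 − 135.45) × 0.922809 = 0.1528
Short position value = −(long value) = -R$0.15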